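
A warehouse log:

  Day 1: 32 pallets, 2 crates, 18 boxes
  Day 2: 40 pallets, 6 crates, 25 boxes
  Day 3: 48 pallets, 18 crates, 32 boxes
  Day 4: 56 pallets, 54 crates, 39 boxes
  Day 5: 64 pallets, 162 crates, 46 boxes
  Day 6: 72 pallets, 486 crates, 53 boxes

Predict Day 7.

80 pallets, 1458 crates, 60 boxes

Pallets goes 32, 40, 48, 56, 64, 72 → 80 (+8 each step).
Crates: ×3 each step, so 2, 6, 18, 54, 162, 486 → 1458.
Boxes — +7 each step: 18, 25, 32, 39, 46, 53 → 60.
So the next row is 80 pallets, 1458 crates, 60 boxes.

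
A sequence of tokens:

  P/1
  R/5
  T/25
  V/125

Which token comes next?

X/625

Letter: letters move forward 2 places in the alphabet; P, R, T, V → X.
Second component goes 1, 5, 25, 125 → 625 (×5 each step).
So the next token is X/625.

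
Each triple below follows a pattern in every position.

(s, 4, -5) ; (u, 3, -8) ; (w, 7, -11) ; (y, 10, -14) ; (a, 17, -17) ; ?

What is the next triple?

Letter: letters move forward 2 places in the alphabet, wrapping Z→A, so s, u, w, y, a → c.
For the second slot, each term is the sum of the two before it: 4, 3, 7, 10, 17 → 27.
Third slot goes -5, -8, -11, -14, -17 → -20 (−3 each step).
So the next triple is (c, 27, -20).

(c, 27, -20)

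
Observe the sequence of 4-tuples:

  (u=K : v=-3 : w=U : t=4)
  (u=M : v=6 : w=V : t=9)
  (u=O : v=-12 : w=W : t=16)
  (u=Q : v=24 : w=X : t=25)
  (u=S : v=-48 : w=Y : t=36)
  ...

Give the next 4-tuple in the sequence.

(u=U : v=96 : w=Z : t=49)

U — letters move forward 2 places in the alphabet: K, M, O, Q, S → U.
V: -3, 6, -12, 24, -48 → 96 (×(-2) each step).
W: letters move forward 1 place in the alphabet; U, V, W, X, Y → Z.
T goes 4, 9, 16, 25, 36 → 49 (differences are 5, 7, 9, … (increasing by 2 each time)).
Combining the parts gives (u=U : v=96 : w=Z : t=49).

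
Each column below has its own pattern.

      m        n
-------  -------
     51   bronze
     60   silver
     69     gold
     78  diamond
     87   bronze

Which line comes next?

96  silver

Column m: 51, 60, 69, 78, 87 → 96 (+9 each step).
Column n goes bronze, silver, gold, diamond, bronze → silver (repeats bronze → silver → gold → diamond).
Putting it together: 96  silver.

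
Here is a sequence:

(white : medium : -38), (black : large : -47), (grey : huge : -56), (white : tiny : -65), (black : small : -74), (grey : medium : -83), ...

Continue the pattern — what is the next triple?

(white : large : -92)

Shade: repeats white → black → grey; white, black, grey, white, black, grey → white.
Size: repeats medium → large → huge → tiny → small, so medium, large, huge, tiny, small, medium → large.
Third coordinate: -38, -47, -56, -65, -74, -83 → -92 (−9 each step).
Putting it together: (white : large : -92).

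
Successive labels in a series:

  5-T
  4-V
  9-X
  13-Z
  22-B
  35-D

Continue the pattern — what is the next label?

For the first component, each term is the sum of the two before it: 5, 4, 9, 13, 22, 35 → 57.
Letter: letters move forward 2 places in the alphabet, wrapping Z→A, so T, V, X, Z, B, D → F.
Combining the parts gives 57-F.

57-F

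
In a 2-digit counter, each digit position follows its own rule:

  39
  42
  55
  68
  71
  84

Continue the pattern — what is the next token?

First digit — +1 each step, mod 10: 3, 4, 5, 6, 7, 8 → 9.
Second digit: 9, 2, 5, 8, 1, 4 → 7 (+3 each step, mod 10).
Combining the parts gives 97.

97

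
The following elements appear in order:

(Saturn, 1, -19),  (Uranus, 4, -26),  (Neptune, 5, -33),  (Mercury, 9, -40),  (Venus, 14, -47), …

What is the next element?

(Earth, 23, -54)

Planet goes Saturn, Uranus, Neptune, Mercury, Venus → Earth (runs through the planets Mercury→Neptune).
Second part: each term is the sum of the two before it; 1, 4, 5, 9, 14 → 23.
Third part: -19, -26, -33, -40, -47 → -54 (−7 each step).
Combining the parts gives (Earth, 23, -54).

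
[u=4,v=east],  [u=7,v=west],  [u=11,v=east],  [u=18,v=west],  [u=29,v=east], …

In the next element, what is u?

47

U goes 4, 7, 11, 18, 29 → 47 (each term is the sum of the two before it).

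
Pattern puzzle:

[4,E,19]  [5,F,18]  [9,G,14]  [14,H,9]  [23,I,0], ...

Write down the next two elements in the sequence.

First value: each term is the sum of the two before it; 4, 5, 9, 14, 23 → 37 → 60.
Letter: E, F, G, H, I → J → K (letters move forward 1 place in the alphabet).
Third value goes 19, 18, 14, 9, 0 → -14 → -37 (together with the first value always sums to 23).
So the next two elements are [37,J,-14] and [60,K,-37].

[37,J,-14], [60,K,-37]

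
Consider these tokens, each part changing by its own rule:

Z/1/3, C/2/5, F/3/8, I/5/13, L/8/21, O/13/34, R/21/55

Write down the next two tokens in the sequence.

Letter: Z, C, F, I, L, O, R → U → X (letters move forward 3 places in the alphabet, wrapping Z→A).
Second component: 1, 2, 3, 5, 8, 13, 21 → 34 → 55 (each term is the sum of the two before it).
Third component: 3, 5, 8, 13, 21, 34, 55 → 89 → 144 (each term is the sum of the two before it).
Putting the parts together: U/34/89 and then X/55/144.

U/34/89, X/55/144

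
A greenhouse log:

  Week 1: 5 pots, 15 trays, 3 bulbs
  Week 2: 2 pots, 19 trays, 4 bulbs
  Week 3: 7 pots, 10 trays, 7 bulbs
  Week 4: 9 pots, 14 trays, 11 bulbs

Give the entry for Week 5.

16 pots, 5 trays, 18 bulbs

Pots goes 5, 2, 7, 9 → 16 (each term is the sum of the two before it).
Trays: alternating steps +4, −9, +4, −9, …; 15, 19, 10, 14 → 5.
Bulbs — each term is the sum of the two before it: 3, 4, 7, 11 → 18.
So the next line is 16 pots, 5 trays, 18 bulbs.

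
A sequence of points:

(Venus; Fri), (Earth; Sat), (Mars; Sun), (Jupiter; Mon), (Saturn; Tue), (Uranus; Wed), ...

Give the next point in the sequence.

(Neptune; Thu)

For the planet, runs through the planets Mercury→Neptune: Venus, Earth, Mars, Jupiter, Saturn, Uranus → Neptune.
Day: runs through the weekdays Mon→Sun, so Fri, Sat, Sun, Mon, Tue, Wed → Thu.
Putting it together: (Neptune; Thu).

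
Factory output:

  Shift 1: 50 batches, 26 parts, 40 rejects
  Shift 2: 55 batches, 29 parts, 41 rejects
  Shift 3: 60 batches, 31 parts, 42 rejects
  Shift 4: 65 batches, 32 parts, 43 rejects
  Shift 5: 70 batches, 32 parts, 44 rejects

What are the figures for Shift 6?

For the batches, +5 each step: 50, 55, 60, 65, 70 → 75.
Parts: 26, 29, 31, 32, 32 → 31 (differences are 3, 2, 1, … (decreasing by 1 each time)).
Rejects: +1 each step, so 40, 41, 42, 43, 44 → 45.
Putting it together: 75 batches, 31 parts, 45 rejects.

75 batches, 31 parts, 45 rejects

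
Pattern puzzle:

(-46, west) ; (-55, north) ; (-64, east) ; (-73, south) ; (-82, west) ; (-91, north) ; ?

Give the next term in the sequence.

(-100, east)

For the first component, −9 each step: -46, -55, -64, -73, -82, -91 → -100.
Direction: west, north, east, south, west, north → east (repeats west → north → east → south).
So the next term is (-100, east).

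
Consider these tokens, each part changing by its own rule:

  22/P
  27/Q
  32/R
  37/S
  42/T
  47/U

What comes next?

52/V

For the first component, +5 each step: 22, 27, 32, 37, 42, 47 → 52.
Letter: letters move forward 1 place in the alphabet, so P, Q, R, S, T, U → V.
Combining the parts gives 52/V.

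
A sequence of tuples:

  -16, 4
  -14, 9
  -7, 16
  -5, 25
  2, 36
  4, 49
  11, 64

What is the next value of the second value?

81

Second value: 4, 9, 16, 25, 36, 49, 64 → 81 (perfect squares: 2², 3², 4², …).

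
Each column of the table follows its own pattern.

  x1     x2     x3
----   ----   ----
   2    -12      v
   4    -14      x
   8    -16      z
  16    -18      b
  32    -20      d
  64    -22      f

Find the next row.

128  -24  h

For the column x1, ×2 each step: 2, 4, 8, 16, 32, 64 → 128.
Column x2: −2 each step, so -12, -14, -16, -18, -20, -22 → -24.
For the column x3, letters move forward 2 places in the alphabet, wrapping Z→A: v, x, z, b, d, f → h.
Putting it together: 128  -24  h.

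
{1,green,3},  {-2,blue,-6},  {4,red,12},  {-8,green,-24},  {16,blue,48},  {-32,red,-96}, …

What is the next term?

First entry goes 1, -2, 4, -8, 16, -32 → 64 (×(-2) each step).
Colour — repeats green → blue → red: green, blue, red, green, blue, red → green.
Third entry: ×(-2) each step, so 3, -6, 12, -24, 48, -96 → 192.
Combining the parts gives {64,green,192}.

{64,green,192}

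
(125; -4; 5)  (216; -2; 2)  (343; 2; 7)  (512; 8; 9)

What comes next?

(729; 16; 16)

First part: 125, 216, 343, 512 → 729 (perfect cubes: 5³, 6³, 7³, …).
Second part — differences are 2, 4, 6, … (increasing by 2 each time): -4, -2, 2, 8 → 16.
Third part: each term is the sum of the two before it; 5, 2, 7, 9 → 16.
Combining the parts gives (729; 16; 16).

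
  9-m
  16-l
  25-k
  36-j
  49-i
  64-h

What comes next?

81-g

First component: perfect squares: 3², 4², 5², …, so 9, 16, 25, 36, 49, 64 → 81.
Letter: m, l, k, j, i, h → g (letters move back 1 place in the alphabet).
Combining the parts gives 81-g.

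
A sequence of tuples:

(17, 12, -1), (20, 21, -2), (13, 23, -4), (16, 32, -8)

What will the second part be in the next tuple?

First part: 17, 20, 13, 16 → 9 (alternating steps +3, −7, +3, −7, …).
Second part: alternating steps +9, +2, +9, +2, …, so 12, 21, 23, 32 → 34.
For the third part, ×2 each step: -1, -2, -4, -8 → -16.

34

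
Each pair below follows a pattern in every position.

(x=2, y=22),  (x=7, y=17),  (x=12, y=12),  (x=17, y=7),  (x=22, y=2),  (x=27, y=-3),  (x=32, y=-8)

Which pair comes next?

(x=37, y=-13)

X — +5 each step: 2, 7, 12, 17, 22, 27, 32 → 37.
Y: together with the x always sums to 24, so 22, 17, 12, 7, 2, -3, -8 → -13.
So the next pair is (x=37, y=-13).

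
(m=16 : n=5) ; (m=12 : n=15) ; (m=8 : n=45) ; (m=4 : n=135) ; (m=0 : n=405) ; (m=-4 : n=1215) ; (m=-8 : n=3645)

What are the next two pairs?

M goes 16, 12, 8, 4, 0, -4, -8 → -12 → -16 (−4 each step).
For the n, ×3 each step: 5, 15, 45, 135, 405, 1215, 3645 → 10935 → 32805.
Putting the parts together: (m=-12 : n=10935) and then (m=-16 : n=32805).

(m=-12 : n=10935), (m=-16 : n=32805)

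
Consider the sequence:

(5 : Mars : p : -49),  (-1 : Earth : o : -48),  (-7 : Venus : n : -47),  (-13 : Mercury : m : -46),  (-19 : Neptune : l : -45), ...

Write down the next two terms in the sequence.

First slot goes 5, -1, -7, -13, -19 → -25 → -31 (−6 each step).
Planet: runs backward through the planets Mercury→Neptune, so Mars, Earth, Venus, Mercury, Neptune → Uranus → Saturn.
Letter: letters move back 1 place in the alphabet; p, o, n, m, l → k → j.
Fourth slot: -49, -48, -47, -46, -45 → -44 → -43 (+1 each step).
Putting the parts together: (-25 : Uranus : k : -44) and then (-31 : Saturn : j : -43).

(-25 : Uranus : k : -44), (-31 : Saturn : j : -43)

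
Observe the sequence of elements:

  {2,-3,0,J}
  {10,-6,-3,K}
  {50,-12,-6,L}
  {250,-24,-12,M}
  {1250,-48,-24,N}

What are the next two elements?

{6250,-96,-48,O}, {31250,-192,-96,P}

First coordinate: ×5 each step, so 2, 10, 50, 250, 1250 → 6250 → 31250.
Second coordinate: -3, -6, -12, -24, -48 → -96 → -192 (×2 each step).
Third coordinate goes 0, -3, -6, -12, -24 → -48 → -96 (always the previous value of the second coordinate).
Letter: J, K, L, M, N → O → P (letters move forward 1 place in the alphabet).
Putting the parts together: {6250,-96,-48,O} and then {31250,-192,-96,P}.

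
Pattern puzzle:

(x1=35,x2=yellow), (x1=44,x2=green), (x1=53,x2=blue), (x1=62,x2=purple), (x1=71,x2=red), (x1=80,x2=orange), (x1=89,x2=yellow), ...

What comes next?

X1: +9 each step, so 35, 44, 53, 62, 71, 80, 89 → 98.
X2: repeats yellow → green → blue → purple → red → orange, so yellow, green, blue, purple, red, orange, yellow → green.
Putting it together: (x1=98,x2=green).

(x1=98,x2=green)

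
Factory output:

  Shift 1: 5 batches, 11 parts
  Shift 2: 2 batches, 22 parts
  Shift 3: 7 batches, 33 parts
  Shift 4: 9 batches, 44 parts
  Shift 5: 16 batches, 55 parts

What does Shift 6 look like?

25 batches, 66 parts

Batches — each term is the sum of the two before it: 5, 2, 7, 9, 16 → 25.
Parts: 11, 22, 33, 44, 55 → 66 (+11 each step).
Putting it together: 25 batches, 66 parts.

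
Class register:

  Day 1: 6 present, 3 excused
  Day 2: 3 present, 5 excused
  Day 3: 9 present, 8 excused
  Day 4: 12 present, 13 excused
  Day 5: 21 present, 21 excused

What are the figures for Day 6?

33 present, 34 excused

For the present, each term is the sum of the two before it: 6, 3, 9, 12, 21 → 33.
Excused: 3, 5, 8, 13, 21 → 34 (each term is the sum of the two before it).
So the next line is 33 present, 34 excused.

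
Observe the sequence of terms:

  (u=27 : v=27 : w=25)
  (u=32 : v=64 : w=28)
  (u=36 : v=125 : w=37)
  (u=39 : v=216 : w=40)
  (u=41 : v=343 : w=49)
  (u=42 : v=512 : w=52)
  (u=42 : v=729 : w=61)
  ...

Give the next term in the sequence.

U: differences are 5, 4, 3, … (decreasing by 1 each time); 27, 32, 36, 39, 41, 42, 42 → 41.
V goes 27, 64, 125, 216, 343, 512, 729 → 1000 (perfect cubes: 3³, 4³, 5³, …).
W: alternating steps +3, +9, +3, +9, …; 25, 28, 37, 40, 49, 52, 61 → 64.
Combining the parts gives (u=41 : v=1000 : w=64).

(u=41 : v=1000 : w=64)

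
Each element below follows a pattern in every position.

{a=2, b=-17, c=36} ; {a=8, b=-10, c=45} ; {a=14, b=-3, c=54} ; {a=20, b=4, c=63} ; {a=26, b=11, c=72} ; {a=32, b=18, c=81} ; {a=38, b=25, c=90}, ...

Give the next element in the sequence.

A — +6 each step: 2, 8, 14, 20, 26, 32, 38 → 44.
B — +7 each step: -17, -10, -3, 4, 11, 18, 25 → 32.
For the c, +9 each step: 36, 45, 54, 63, 72, 81, 90 → 99.
Putting it together: {a=44, b=32, c=99}.

{a=44, b=32, c=99}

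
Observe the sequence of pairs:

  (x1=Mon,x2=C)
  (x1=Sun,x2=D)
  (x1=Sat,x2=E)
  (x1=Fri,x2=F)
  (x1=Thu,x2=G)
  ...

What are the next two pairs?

X1: Mon, Sun, Sat, Fri, Thu → Wed → Tue (runs backward through the weekdays Mon→Sun).
X2 — letters move forward 1 place in the alphabet: C, D, E, F, G → H → I.
So the next two pairs are (x1=Wed,x2=H) and (x1=Tue,x2=I).

(x1=Wed,x2=H), (x1=Tue,x2=I)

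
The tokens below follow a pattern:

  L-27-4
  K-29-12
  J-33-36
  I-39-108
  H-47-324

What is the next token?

G-57-972

Letter — letters move back 1 place in the alphabet: L, K, J, I, H → G.
Second component goes 27, 29, 33, 39, 47 → 57 (differences are 2, 4, 6, … (increasing by 2 each time)).
Third component — ×3 each step: 4, 12, 36, 108, 324 → 972.
Putting it together: G-57-972.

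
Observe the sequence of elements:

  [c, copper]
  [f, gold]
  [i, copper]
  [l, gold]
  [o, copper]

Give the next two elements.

[r, gold], [u, copper]

Letter: c, f, i, l, o → r → u (letters move forward 3 places in the alphabet).
Metal: copper, gold, copper, gold, copper → gold → copper (alternates copper ↔ gold).
Putting the parts together: [r, gold] and then [u, copper].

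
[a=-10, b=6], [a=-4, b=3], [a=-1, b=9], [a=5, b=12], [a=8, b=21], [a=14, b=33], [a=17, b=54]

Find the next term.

A goes -10, -4, -1, 5, 8, 14, 17 → 23 (alternating steps +6, +3, +6, +3, …).
B — each term is the sum of the two before it: 6, 3, 9, 12, 21, 33, 54 → 87.
Combining the parts gives [a=23, b=87].

[a=23, b=87]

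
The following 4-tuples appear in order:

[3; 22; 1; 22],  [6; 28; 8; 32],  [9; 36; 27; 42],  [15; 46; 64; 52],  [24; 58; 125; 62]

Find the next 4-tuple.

First coordinate: each term is the sum of the two before it; 3, 6, 9, 15, 24 → 39.
Second coordinate goes 22, 28, 36, 46, 58 → 72 (differences are 6, 8, 10, … (increasing by 2 each time)).
Third coordinate: perfect cubes: 1³, 2³, 3³, …, so 1, 8, 27, 64, 125 → 216.
Fourth coordinate: +10 each step; 22, 32, 42, 52, 62 → 72.
Combining the parts gives [39; 72; 216; 72].

[39; 72; 216; 72]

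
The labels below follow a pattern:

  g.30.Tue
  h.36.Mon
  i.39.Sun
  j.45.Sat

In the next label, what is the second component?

Second component: 30, 36, 39, 45 → 48 (alternating steps +6, +3, +6, +3, …).

48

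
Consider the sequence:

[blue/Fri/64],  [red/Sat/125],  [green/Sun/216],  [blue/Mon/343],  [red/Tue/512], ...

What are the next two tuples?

[green/Wed/729], [blue/Thu/1000]

Colour: blue, red, green, blue, red → green → blue (repeats blue → red → green).
Day: runs through the weekdays Mon→Sun; Fri, Sat, Sun, Mon, Tue → Wed → Thu.
Third component goes 64, 125, 216, 343, 512 → 729 → 1000 (perfect cubes: 4³, 5³, 6³, …).
Putting the parts together: [green/Wed/729] and then [blue/Thu/1000].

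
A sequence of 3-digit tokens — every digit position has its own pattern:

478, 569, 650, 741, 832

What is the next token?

First digit goes 4, 5, 6, 7, 8 → 9 (+1 each step, mod 10).
Second digit goes 7, 6, 5, 4, 3 → 2 (−1 each step, mod 10).
Third digit — +1 each step, mod 10: 8, 9, 0, 1, 2 → 3.
So the next token is 923.

923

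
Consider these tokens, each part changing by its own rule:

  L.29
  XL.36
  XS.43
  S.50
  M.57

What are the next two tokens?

L.64 then XL.71

Size goes L, XL, XS, S, M → L → XL (runs through clothing sizes XS→XL).
Second component — +7 each step: 29, 36, 43, 50, 57 → 64 → 71.
Putting the parts together: L.64 and then XL.71.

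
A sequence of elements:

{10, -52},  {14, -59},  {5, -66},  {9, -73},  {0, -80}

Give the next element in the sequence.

{4, -87}

First entry: 10, 14, 5, 9, 0 → 4 (alternating steps +4, −9, +4, −9, …).
Second entry goes -52, -59, -66, -73, -80 → -87 (−7 each step).
Combining the parts gives {4, -87}.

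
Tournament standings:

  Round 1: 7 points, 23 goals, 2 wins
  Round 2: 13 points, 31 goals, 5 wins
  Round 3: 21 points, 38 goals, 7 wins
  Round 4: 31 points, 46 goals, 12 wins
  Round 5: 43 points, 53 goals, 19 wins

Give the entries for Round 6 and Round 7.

For the points, differences are 6, 8, 10, … (increasing by 2 each time): 7, 13, 21, 31, 43 → 57 → 73.
Goals goes 23, 31, 38, 46, 53 → 61 → 68 (alternating steps +8, +7, +8, +7, …).
Wins goes 2, 5, 7, 12, 19 → 31 → 50 (each term is the sum of the two before it).
So the next two rows are 57 points, 61 goals, 31 wins and 73 points, 68 goals, 50 wins.

57 points, 61 goals, 31 wins; 73 points, 68 goals, 50 wins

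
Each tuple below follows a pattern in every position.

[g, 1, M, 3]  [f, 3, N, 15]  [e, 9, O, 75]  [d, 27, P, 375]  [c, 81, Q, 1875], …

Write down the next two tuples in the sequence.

For the first letter, letters move back 1 place in the alphabet: g, f, e, d, c → b → a.
For the second component, ×3 each step: 1, 3, 9, 27, 81 → 243 → 729.
Second letter: letters move forward 1 place in the alphabet, so M, N, O, P, Q → R → S.
For the fourth component, ×5 each step: 3, 15, 75, 375, 1875 → 9375 → 46875.
Putting the parts together: [b, 243, R, 9375] and then [a, 729, S, 46875].

[b, 243, R, 9375], [a, 729, S, 46875]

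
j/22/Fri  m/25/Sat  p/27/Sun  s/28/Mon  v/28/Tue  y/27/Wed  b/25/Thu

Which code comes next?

e/22/Fri

Letter: letters move forward 3 places in the alphabet, wrapping Z→A, so j, m, p, s, v, y, b → e.
Second component: 22, 25, 27, 28, 28, 27, 25 → 22 (differences are 3, 2, 1, … (decreasing by 1 each time)).
For the day, runs through the weekdays Mon→Sun: Fri, Sat, Sun, Mon, Tue, Wed, Thu → Fri.
Combining the parts gives e/22/Fri.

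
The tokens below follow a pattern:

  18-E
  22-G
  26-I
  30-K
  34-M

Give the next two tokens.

38-O then 42-Q

First component: +4 each step; 18, 22, 26, 30, 34 → 38 → 42.
Letter: E, G, I, K, M → O → Q (letters move forward 2 places in the alphabet).
So the next two tokens are 38-O and 42-Q.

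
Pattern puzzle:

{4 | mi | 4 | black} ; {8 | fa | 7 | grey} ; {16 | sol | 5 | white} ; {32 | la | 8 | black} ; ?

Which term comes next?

First value — ×2 each step: 4, 8, 16, 32 → 64.
Note goes mi, fa, sol, la → ti (runs through the solfège scale do→ti).
Third value: alternating steps +3, −2, +3, −2, …, so 4, 7, 5, 8 → 6.
Shade: repeats black → grey → white; black, grey, white, black → grey.
Combining the parts gives {64 | ti | 6 | grey}.

{64 | ti | 6 | grey}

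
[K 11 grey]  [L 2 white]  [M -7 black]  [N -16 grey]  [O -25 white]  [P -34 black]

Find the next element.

[Q -43 grey]

Letter goes K, L, M, N, O, P → Q (letters move forward 1 place in the alphabet).
Second slot: −9 each step, so 11, 2, -7, -16, -25, -34 → -43.
Shade: repeats grey → white → black; grey, white, black, grey, white, black → grey.
Putting it together: [Q -43 grey].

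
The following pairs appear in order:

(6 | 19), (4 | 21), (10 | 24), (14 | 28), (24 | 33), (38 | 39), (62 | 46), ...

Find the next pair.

(100 | 54)

First coordinate: 6, 4, 10, 14, 24, 38, 62 → 100 (each term is the sum of the two before it).
For the second coordinate, differences are 2, 3, 4, … (increasing by 1 each time): 19, 21, 24, 28, 33, 39, 46 → 54.
Combining the parts gives (100 | 54).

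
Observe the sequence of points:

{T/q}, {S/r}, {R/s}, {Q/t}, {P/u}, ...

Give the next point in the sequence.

First letter: letters move back 1 place in the alphabet, so T, S, R, Q, P → O.
Second letter — letters move forward 1 place in the alphabet: q, r, s, t, u → v.
Putting it together: {O/v}.

{O/v}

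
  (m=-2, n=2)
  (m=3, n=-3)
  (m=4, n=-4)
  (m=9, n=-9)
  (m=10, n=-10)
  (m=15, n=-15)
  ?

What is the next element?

For the m, alternating steps +5, +1, +5, +1, …: -2, 3, 4, 9, 10, 15 → 16.
N — always the negative of the m: 2, -3, -4, -9, -10, -15 → -16.
Putting it together: (m=16, n=-16).

(m=16, n=-16)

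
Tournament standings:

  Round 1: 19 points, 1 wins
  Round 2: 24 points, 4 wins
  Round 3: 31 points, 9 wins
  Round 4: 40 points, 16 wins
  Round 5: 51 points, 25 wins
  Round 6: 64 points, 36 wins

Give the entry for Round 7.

Points — differences are 5, 7, 9, … (increasing by 2 each time): 19, 24, 31, 40, 51, 64 → 79.
For the wins, perfect squares: 1², 2², 3², …: 1, 4, 9, 16, 25, 36 → 49.
Putting it together: 79 points, 49 wins.

79 points, 49 wins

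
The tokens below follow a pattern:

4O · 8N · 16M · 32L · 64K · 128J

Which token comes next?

256I

For the first component, ×2 each step: 4, 8, 16, 32, 64, 128 → 256.
Letter: O, N, M, L, K, J → I (letters move back 1 place in the alphabet).
Putting it together: 256I.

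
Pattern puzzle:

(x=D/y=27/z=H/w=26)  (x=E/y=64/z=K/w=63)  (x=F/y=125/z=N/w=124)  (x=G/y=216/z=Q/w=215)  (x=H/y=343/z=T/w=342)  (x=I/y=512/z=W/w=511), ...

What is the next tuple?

X: D, E, F, G, H, I → J (letters move forward 1 place in the alphabet).
Y: 27, 64, 125, 216, 343, 512 → 729 (perfect cubes: 3³, 4³, 5³, …).
For the z, letters move forward 3 places in the alphabet: H, K, N, Q, T, W → Z.
For the w, always 1 less than the y: 26, 63, 124, 215, 342, 511 → 728.
Combining the parts gives (x=J/y=729/z=Z/w=728).

(x=J/y=729/z=Z/w=728)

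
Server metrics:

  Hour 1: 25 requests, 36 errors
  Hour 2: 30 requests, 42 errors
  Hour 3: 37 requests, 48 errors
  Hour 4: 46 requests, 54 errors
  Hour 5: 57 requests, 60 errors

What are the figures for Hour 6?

70 requests, 66 errors

Requests: 25, 30, 37, 46, 57 → 70 (differences are 5, 7, 9, … (increasing by 2 each time)).
For the errors, +6 each step: 36, 42, 48, 54, 60 → 66.
Putting it together: 70 requests, 66 errors.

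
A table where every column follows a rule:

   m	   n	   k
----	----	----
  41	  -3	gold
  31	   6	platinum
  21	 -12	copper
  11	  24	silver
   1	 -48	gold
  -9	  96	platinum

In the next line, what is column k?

copper

For the column k, repeats gold → platinum → copper → silver: gold, platinum, copper, silver, gold, platinum → copper.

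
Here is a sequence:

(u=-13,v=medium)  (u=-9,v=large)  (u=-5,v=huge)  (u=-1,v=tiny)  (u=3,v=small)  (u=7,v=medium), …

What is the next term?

U: +4 each step; -13, -9, -5, -1, 3, 7 → 11.
V: repeats medium → large → huge → tiny → small; medium, large, huge, tiny, small, medium → large.
So the next term is (u=11,v=large).

(u=11,v=large)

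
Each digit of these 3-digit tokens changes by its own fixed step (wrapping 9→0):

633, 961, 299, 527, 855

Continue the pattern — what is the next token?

First digit goes 6, 9, 2, 5, 8 → 1 (+3 each step, mod 10).
Second digit — +3 each step, mod 10: 3, 6, 9, 2, 5 → 8.
Third digit — −2 each step, mod 10: 3, 1, 9, 7, 5 → 3.
So the next token is 183.

183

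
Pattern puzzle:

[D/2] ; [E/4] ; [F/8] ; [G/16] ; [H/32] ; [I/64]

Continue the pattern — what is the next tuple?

[J/128]

Letter: letters move forward 1 place in the alphabet, so D, E, F, G, H, I → J.
For the second entry, ×2 each step: 2, 4, 8, 16, 32, 64 → 128.
Combining the parts gives [J/128].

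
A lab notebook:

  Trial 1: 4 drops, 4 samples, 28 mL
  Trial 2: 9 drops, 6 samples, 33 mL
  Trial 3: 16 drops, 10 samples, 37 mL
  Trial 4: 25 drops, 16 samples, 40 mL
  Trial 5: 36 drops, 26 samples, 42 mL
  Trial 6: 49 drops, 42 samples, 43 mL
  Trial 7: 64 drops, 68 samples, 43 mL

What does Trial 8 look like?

For the drops, perfect squares: 2², 3², 4², …: 4, 9, 16, 25, 36, 49, 64 → 81.
For the samples, each term is the sum of the two before it: 4, 6, 10, 16, 26, 42, 68 → 110.
ML goes 28, 33, 37, 40, 42, 43, 43 → 42 (differences are 5, 4, 3, … (decreasing by 1 each time)).
Putting it together: 81 drops, 110 samples, 42 mL.

81 drops, 110 samples, 42 mL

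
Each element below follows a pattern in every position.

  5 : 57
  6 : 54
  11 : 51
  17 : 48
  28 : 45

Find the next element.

45 : 42

For the first component, each term is the sum of the two before it: 5, 6, 11, 17, 28 → 45.
Second component goes 57, 54, 51, 48, 45 → 42 (−3 each step).
Combining the parts gives 45 : 42.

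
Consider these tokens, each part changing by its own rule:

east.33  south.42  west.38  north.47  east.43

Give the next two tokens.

south.52, west.48

Direction: east, south, west, north, east → south → west (repeats east → south → west → north).
For the second component, alternating steps +9, −4, +9, −4, …: 33, 42, 38, 47, 43 → 52 → 48.
So the next two tokens are south.52 and west.48.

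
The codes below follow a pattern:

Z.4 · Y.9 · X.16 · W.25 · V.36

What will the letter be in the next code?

U

For the letter, letters move back 1 place in the alphabet: Z, Y, X, W, V → U.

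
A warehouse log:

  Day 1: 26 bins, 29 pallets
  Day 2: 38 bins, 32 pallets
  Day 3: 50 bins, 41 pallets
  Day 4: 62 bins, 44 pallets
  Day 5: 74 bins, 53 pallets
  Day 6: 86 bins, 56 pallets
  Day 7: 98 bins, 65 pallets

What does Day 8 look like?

110 bins, 68 pallets

For the bins, +12 each step: 26, 38, 50, 62, 74, 86, 98 → 110.
For the pallets, alternating steps +3, +9, +3, +9, …: 29, 32, 41, 44, 53, 56, 65 → 68.
Putting it together: 110 bins, 68 pallets.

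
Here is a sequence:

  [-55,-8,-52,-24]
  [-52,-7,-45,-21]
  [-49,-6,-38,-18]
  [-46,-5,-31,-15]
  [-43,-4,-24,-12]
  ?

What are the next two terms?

First coordinate: -55, -52, -49, -46, -43 → -40 → -37 (+3 each step).
Second coordinate: +1 each step; -8, -7, -6, -5, -4 → -3 → -2.
Third coordinate: +7 each step, so -52, -45, -38, -31, -24 → -17 → -10.
For the fourth coordinate, always 3 × the second coordinate: -24, -21, -18, -15, -12 → -9 → -6.
So the next two terms are [-40,-3,-17,-9] and [-37,-2,-10,-6].

[-40,-3,-17,-9], [-37,-2,-10,-6]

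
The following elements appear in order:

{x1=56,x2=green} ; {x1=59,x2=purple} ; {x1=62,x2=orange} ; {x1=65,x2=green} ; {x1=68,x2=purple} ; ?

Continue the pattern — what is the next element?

{x1=71,x2=orange}

For the x1, +3 each step: 56, 59, 62, 65, 68 → 71.
X2: repeats green → purple → orange; green, purple, orange, green, purple → orange.
So the next element is {x1=71,x2=orange}.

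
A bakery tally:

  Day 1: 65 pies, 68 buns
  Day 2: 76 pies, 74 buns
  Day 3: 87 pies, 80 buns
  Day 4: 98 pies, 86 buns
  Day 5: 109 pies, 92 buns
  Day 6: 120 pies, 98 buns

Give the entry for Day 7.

131 pies, 104 buns

Pies: +11 each step, so 65, 76, 87, 98, 109, 120 → 131.
Buns: +6 each step, so 68, 74, 80, 86, 92, 98 → 104.
Putting it together: 131 pies, 104 buns.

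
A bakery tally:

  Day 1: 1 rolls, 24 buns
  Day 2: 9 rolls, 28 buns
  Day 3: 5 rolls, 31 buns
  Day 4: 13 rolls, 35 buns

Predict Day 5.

9 rolls, 38 buns

Rolls: 1, 9, 5, 13 → 9 (alternating steps +8, −4, +8, −4, …).
Buns — alternating steps +4, +3, +4, +3, …: 24, 28, 31, 35 → 38.
Combining the parts gives 9 rolls, 38 buns.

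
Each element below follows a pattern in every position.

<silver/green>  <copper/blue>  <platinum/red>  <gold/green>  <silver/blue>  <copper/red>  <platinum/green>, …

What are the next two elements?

Metal: repeats silver → copper → platinum → gold; silver, copper, platinum, gold, silver, copper, platinum → gold → silver.
Colour — repeats green → blue → red: green, blue, red, green, blue, red, green → blue → red.
So the next two elements are <gold/blue> and <silver/red>.

<gold/blue>, <silver/red>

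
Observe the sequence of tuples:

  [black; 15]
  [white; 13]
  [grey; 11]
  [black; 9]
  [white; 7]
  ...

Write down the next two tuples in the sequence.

Shade: repeats black → white → grey; black, white, grey, black, white → grey → black.
Second value: −2 each step; 15, 13, 11, 9, 7 → 5 → 3.
Putting the parts together: [grey; 5] and then [black; 3].

[grey; 5], [black; 3]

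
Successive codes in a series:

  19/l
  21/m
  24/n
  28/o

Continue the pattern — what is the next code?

33/p

For the first component, differences are 2, 3, 4, … (increasing by 1 each time): 19, 21, 24, 28 → 33.
Letter: l, m, n, o → p (letters move forward 1 place in the alphabet).
Combining the parts gives 33/p.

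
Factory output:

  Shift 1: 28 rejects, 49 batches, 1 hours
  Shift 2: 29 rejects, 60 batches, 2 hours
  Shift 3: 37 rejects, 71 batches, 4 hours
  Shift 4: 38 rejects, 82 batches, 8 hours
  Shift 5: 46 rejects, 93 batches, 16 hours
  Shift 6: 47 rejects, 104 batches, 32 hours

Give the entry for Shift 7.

Rejects: alternating steps +1, +8, +1, +8, …; 28, 29, 37, 38, 46, 47 → 55.
For the batches, +11 each step: 49, 60, 71, 82, 93, 104 → 115.
Hours — ×2 each step: 1, 2, 4, 8, 16, 32 → 64.
Combining the parts gives 55 rejects, 115 batches, 64 hours.

55 rejects, 115 batches, 64 hours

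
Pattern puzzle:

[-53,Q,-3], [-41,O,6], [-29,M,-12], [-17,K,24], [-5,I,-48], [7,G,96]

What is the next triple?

[19,E,-192]

For the first entry, +12 each step: -53, -41, -29, -17, -5, 7 → 19.
Letter: Q, O, M, K, I, G → E (letters move back 2 places in the alphabet).
For the third entry, ×(-2) each step: -3, 6, -12, 24, -48, 96 → -192.
Putting it together: [19,E,-192].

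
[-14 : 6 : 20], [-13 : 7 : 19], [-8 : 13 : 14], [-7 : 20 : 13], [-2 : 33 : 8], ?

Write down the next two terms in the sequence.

[-1 : 53 : 7], [4 : 86 : 2]

First value: -14, -13, -8, -7, -2 → -1 → 4 (alternating steps +1, +5, +1, +5, …).
Second value goes 6, 7, 13, 20, 33 → 53 → 86 (each term is the sum of the two before it).
Third value: 20, 19, 14, 13, 8 → 7 → 2 (together with the first value always sums to 6).
So the next two terms are [-1 : 53 : 7] and [4 : 86 : 2].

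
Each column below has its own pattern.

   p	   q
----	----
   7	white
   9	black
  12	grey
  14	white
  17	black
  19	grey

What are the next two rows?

Column p goes 7, 9, 12, 14, 17, 19 → 22 → 24 (alternating steps +2, +3, +2, +3, …).
Column q: white, black, grey, white, black, grey → white → black (repeats white → black → grey).
Putting the parts together: 22  white and then 24  black.

22  white; 24  black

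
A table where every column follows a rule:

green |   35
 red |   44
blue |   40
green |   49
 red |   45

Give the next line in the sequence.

blue  54

Colour: repeats green → red → blue, so green, red, blue, green, red → blue.
Second component: alternating steps +9, −4, +9, −4, …; 35, 44, 40, 49, 45 → 54.
Putting it together: blue  54.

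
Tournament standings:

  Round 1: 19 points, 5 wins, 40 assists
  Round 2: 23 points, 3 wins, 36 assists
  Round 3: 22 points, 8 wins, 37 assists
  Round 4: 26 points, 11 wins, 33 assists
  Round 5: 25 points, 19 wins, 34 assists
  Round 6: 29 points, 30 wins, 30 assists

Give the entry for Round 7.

28 points, 49 wins, 31 assists

For the points, alternating steps +4, −1, +4, −1, …: 19, 23, 22, 26, 25, 29 → 28.
For the wins, each term is the sum of the two before it: 5, 3, 8, 11, 19, 30 → 49.
Assists: together with the points always sums to 59, so 40, 36, 37, 33, 34, 30 → 31.
So the next row is 28 points, 49 wins, 31 assists.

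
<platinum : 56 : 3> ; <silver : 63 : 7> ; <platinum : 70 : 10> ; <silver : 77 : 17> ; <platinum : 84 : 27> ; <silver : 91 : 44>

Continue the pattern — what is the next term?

Metal: platinum, silver, platinum, silver, platinum, silver → platinum (alternates platinum ↔ silver).
For the second part, +7 each step: 56, 63, 70, 77, 84, 91 → 98.
Third part: 3, 7, 10, 17, 27, 44 → 71 (each term is the sum of the two before it).
Combining the parts gives <platinum : 98 : 71>.

<platinum : 98 : 71>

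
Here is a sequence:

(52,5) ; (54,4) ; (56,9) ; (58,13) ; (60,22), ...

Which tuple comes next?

(62,35)

First value: 52, 54, 56, 58, 60 → 62 (+2 each step).
Second value: 5, 4, 9, 13, 22 → 35 (each term is the sum of the two before it).
Combining the parts gives (62,35).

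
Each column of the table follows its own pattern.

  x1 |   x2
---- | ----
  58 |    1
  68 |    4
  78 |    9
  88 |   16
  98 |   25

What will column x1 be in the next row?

108

For the column x1, +10 each step: 58, 68, 78, 88, 98 → 108.
Column x2 — perfect squares: 1², 2², 3², …: 1, 4, 9, 16, 25 → 36.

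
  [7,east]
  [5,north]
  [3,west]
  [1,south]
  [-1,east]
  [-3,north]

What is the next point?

First entry goes 7, 5, 3, 1, -1, -3 → -5 (−2 each step).
Direction: repeats east → north → west → south; east, north, west, south, east, north → west.
Combining the parts gives [-5,west].

[-5,west]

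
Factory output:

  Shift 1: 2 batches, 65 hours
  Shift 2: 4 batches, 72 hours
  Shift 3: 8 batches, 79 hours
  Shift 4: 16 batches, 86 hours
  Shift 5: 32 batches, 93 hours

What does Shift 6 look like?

64 batches, 100 hours

Batches — ×2 each step: 2, 4, 8, 16, 32 → 64.
Hours: 65, 72, 79, 86, 93 → 100 (+7 each step).
Combining the parts gives 64 batches, 100 hours.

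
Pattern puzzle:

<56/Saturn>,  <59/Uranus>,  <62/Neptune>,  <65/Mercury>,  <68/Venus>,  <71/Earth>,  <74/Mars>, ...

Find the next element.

<77/Jupiter>

First slot: +3 each step; 56, 59, 62, 65, 68, 71, 74 → 77.
Planet: runs through the planets Mercury→Neptune, so Saturn, Uranus, Neptune, Mercury, Venus, Earth, Mars → Jupiter.
Putting it together: <77/Jupiter>.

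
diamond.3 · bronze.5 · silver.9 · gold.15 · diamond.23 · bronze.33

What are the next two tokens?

For the rank, repeats diamond → bronze → silver → gold: diamond, bronze, silver, gold, diamond, bronze → silver → gold.
Second component: differences are 2, 4, 6, … (increasing by 2 each time); 3, 5, 9, 15, 23, 33 → 45 → 59.
So the next two tokens are silver.45 and gold.59.

silver.45 then gold.59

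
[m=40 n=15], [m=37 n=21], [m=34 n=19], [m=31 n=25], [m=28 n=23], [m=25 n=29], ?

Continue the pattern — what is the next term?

[m=22 n=27]

M: 40, 37, 34, 31, 28, 25 → 22 (−3 each step).
N — alternating steps +6, −2, +6, −2, …: 15, 21, 19, 25, 23, 29 → 27.
So the next term is [m=22 n=27].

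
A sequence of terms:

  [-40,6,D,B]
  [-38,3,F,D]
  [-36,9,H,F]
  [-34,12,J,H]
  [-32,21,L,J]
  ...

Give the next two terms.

First entry: +2 each step, so -40, -38, -36, -34, -32 → -30 → -28.
Second entry: 6, 3, 9, 12, 21 → 33 → 54 (each term is the sum of the two before it).
First letter: D, F, H, J, L → N → P (letters move forward 2 places in the alphabet).
Second letter — letters move forward 2 places in the alphabet: B, D, F, H, J → L → N.
So the next two terms are [-30,33,N,L] and [-28,54,P,N].

[-30,33,N,L], [-28,54,P,N]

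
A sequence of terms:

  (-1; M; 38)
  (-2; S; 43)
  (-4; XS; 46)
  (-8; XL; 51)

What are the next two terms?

First value: ×2 each step; -1, -2, -4, -8 → -16 → -32.
Size: runs backward through clothing sizes XS→XL; M, S, XS, XL → L → M.
Third value — alternating steps +5, +3, +5, +3, …: 38, 43, 46, 51 → 54 → 59.
Putting the parts together: (-16; L; 54) and then (-32; M; 59).

(-16; L; 54), (-32; M; 59)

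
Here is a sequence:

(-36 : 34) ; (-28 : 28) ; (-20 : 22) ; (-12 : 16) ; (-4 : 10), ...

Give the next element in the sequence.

(4 : 4)

First coordinate: +8 each step, so -36, -28, -20, -12, -4 → 4.
For the second coordinate, −6 each step: 34, 28, 22, 16, 10 → 4.
Combining the parts gives (4 : 4).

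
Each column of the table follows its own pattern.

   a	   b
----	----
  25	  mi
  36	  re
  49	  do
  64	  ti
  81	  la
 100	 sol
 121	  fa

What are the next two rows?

For the column a, perfect squares: 5², 6², 7², …: 25, 36, 49, 64, 81, 100, 121 → 144 → 169.
Column b: mi, re, do, ti, la, sol, fa → mi → re (runs backward through the solfège scale do→ti).
So the next two rows are 144  mi and 169  re.

144  mi; 169  re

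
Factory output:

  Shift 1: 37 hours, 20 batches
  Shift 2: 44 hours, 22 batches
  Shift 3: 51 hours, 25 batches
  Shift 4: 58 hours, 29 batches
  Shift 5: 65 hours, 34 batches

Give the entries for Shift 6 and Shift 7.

Hours goes 37, 44, 51, 58, 65 → 72 → 79 (+7 each step).
Batches: differences are 2, 3, 4, … (increasing by 1 each time); 20, 22, 25, 29, 34 → 40 → 47.
So the next two records are 72 hours, 40 batches and 79 hours, 47 batches.

72 hours, 40 batches; 79 hours, 47 batches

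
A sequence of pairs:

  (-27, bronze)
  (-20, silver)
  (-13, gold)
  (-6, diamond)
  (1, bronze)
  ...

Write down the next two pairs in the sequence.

First component: +7 each step; -27, -20, -13, -6, 1 → 8 → 15.
Rank: repeats bronze → silver → gold → diamond; bronze, silver, gold, diamond, bronze → silver → gold.
Putting the parts together: (8, silver) and then (15, gold).

(8, silver), (15, gold)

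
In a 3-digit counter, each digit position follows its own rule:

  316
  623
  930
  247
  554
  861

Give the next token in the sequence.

178

First digit goes 3, 6, 9, 2, 5, 8 → 1 (+3 each step, mod 10).
Second digit: +1 each step, mod 10, so 1, 2, 3, 4, 5, 6 → 7.
Third digit: 6, 3, 0, 7, 4, 1 → 8 (−3 each step, mod 10).
Combining the parts gives 178.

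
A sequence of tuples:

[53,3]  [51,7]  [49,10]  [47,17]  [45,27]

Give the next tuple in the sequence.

[43,44]

First value: −2 each step, so 53, 51, 49, 47, 45 → 43.
Second value: 3, 7, 10, 17, 27 → 44 (each term is the sum of the two before it).
Putting it together: [43,44].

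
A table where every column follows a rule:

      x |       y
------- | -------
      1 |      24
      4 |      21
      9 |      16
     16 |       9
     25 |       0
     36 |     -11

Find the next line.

49  -24

Column x: 1, 4, 9, 16, 25, 36 → 49 (perfect squares: 1², 2², 3², …).
Column y: together with the column x always sums to 25, so 24, 21, 16, 9, 0, -11 → -24.
Combining the parts gives 49  -24.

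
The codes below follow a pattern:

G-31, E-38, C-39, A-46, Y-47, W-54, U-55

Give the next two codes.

S-62 then Q-63

Letter: letters move back 2 places in the alphabet, wrapping A→Z, so G, E, C, A, Y, W, U → S → Q.
Second component — alternating steps +7, +1, +7, +1, …: 31, 38, 39, 46, 47, 54, 55 → 62 → 63.
Putting the parts together: S-62 and then Q-63.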